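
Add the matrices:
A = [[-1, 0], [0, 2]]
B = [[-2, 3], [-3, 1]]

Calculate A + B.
[[-3, 3], [-3, 3]]

Add corresponding elements:
(-1)+(-2)=-3
(0)+(3)=3
(0)+(-3)=-3
(2)+(1)=3
A + B = [[-3, 3], [-3, 3]]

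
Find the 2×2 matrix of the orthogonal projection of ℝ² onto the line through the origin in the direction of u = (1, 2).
[[1/5, 2/5], [2/5, 4/5]]

The orthogonal projection onto the line spanned by a nonzero vector u = (a, b) has matrix P = (u uᵀ) / (uᵀ u) = (1/(a² + b²)) · [[a², ab], [ab, b²]].
Here u = (1, 2), so a² + b² = 1 + 4 = 5.
P = (1/5) · [[1, 2], [2, 4]] = [[1/5, 2/5], [2/5, 4/5]].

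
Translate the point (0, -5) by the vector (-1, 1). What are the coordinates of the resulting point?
(-1, -4)

Translation by (-1, 1):
x' = 0 + -1 = -1
y' = -5 + 1 = -4
Homogeneous matrix: [[1, 0, -1], [0, 1, 1], [0, 0, 1]]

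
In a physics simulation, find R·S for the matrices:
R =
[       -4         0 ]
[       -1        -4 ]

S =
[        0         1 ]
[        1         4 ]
RS =
[        0        -4 ]
[       -4       -17 ]

Matrix multiplication: (RS)[i][j] = sum over k of R[i][k] * S[k][j].
  (RS)[0][0] = (-4)*(0) + (0)*(1) = 0
  (RS)[0][1] = (-4)*(1) + (0)*(4) = -4
  (RS)[1][0] = (-1)*(0) + (-4)*(1) = -4
  (RS)[1][1] = (-1)*(1) + (-4)*(4) = -17
RS =
[        0        -4 ]
[       -4       -17 ]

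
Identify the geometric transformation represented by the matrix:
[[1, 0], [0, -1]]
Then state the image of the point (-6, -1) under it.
reflection across the x-axis; image of (-6, -1) is (-6, 1)

This is a symmetric orthogonal matrix with determinant -1, which characterizes a reflection in ℝ².
The matrix [[1, 0], [0, -1]] represents: reflection across the x-axis.
Applying it to (-6, -1): [1·-6 + 0·-1, 0·-6 + -1·-1] = (-6, 1).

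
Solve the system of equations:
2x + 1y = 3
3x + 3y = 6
x = 1, y = 1

Use elimination (row reduction):
Equation 1: 2x + 1y = 3.
Equation 2: 3x + 3y = 6.
Multiply Eq1 by 3 and Eq2 by 2: 6x + 3y = 9;  6x + 6y = 12.
Subtract: (3)y = 3, so y = 1.
Back-substitute into Eq1: 2x + 1*(1) = 3, so x = 1.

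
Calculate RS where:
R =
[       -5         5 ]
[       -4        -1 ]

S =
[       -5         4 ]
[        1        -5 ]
RS =
[       30       -45 ]
[       19       -11 ]

Matrix multiplication: (RS)[i][j] = sum over k of R[i][k] * S[k][j].
  (RS)[0][0] = (-5)*(-5) + (5)*(1) = 30
  (RS)[0][1] = (-5)*(4) + (5)*(-5) = -45
  (RS)[1][0] = (-4)*(-5) + (-1)*(1) = 19
  (RS)[1][1] = (-4)*(4) + (-1)*(-5) = -11
RS =
[       30       -45 ]
[       19       -11 ]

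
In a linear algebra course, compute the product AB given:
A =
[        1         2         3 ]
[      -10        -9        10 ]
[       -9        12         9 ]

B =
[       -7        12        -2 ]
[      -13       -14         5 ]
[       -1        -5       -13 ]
AB =
[      -36       -31       -31 ]
[      177       -44      -155 ]
[     -102      -321       -39 ]

Matrix multiplication: (AB)[i][j] = sum over k of A[i][k] * B[k][j].
  (AB)[0][0] = (1)*(-7) + (2)*(-13) + (3)*(-1) = -36
  (AB)[0][1] = (1)*(12) + (2)*(-14) + (3)*(-5) = -31
  (AB)[0][2] = (1)*(-2) + (2)*(5) + (3)*(-13) = -31
  (AB)[1][0] = (-10)*(-7) + (-9)*(-13) + (10)*(-1) = 177
  (AB)[1][1] = (-10)*(12) + (-9)*(-14) + (10)*(-5) = -44
  (AB)[1][2] = (-10)*(-2) + (-9)*(5) + (10)*(-13) = -155
  (AB)[2][0] = (-9)*(-7) + (12)*(-13) + (9)*(-1) = -102
  (AB)[2][1] = (-9)*(12) + (12)*(-14) + (9)*(-5) = -321
  (AB)[2][2] = (-9)*(-2) + (12)*(5) + (9)*(-13) = -39
AB =
[      -36       -31       -31 ]
[      177       -44      -155 ]
[     -102      -321       -39 ]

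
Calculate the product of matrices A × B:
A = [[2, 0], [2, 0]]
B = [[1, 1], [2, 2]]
[[2, 2], [2, 2]]

Matrix multiplication:
C[0][0] = 2×1 + 0×2 = 2
C[0][1] = 2×1 + 0×2 = 2
C[1][0] = 2×1 + 0×2 = 2
C[1][1] = 2×1 + 0×2 = 2
Result: [[2, 2], [2, 2]]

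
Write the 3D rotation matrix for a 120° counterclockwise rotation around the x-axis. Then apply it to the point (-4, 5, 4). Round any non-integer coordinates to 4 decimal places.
R = [[1, 0, 0], [0, -1/2, -√3/2], [0, √3/2, -1/2]]; R·(-4, 5, 4) = (-4.0000, -5.9641, 2.3301)

Rotation matrix for 120° around x-axis:
cos(120°) = -1/2, sin(120°) = √3/2
R = [[1, 0, 0], [0, -1/2, -√3/2], [0, √3/2, -1/2]]
Apply to (-4, 5, 4): R·[-4, 5, 4]ᵀ = (-4.0000, -5.9641, 2.3301)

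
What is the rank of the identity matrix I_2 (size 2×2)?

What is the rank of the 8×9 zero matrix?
rank(I_2) = 2, rank(0) = 0

The identity I_2 has 2 columns that are the standard basis vectors e_1, …, e_2. These are linearly independent, so all 2 columns are pivots and rank(I_2) = 2.
The 8×9 zero matrix has every entry zero, so every row is the zero row and there are no pivots; rank(0) = 0.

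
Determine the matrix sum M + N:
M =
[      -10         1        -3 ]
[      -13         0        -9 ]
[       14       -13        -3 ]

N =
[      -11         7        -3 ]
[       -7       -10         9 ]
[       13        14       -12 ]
M + N =
[      -21         8        -6 ]
[      -20       -10         0 ]
[       27         1       -15 ]

Matrix addition is elementwise: (M+N)[i][j] = M[i][j] + N[i][j].
  (M+N)[0][0] = (-10) + (-11) = -21
  (M+N)[0][1] = (1) + (7) = 8
  (M+N)[0][2] = (-3) + (-3) = -6
  (M+N)[1][0] = (-13) + (-7) = -20
  (M+N)[1][1] = (0) + (-10) = -10
  (M+N)[1][2] = (-9) + (9) = 0
  (M+N)[2][0] = (14) + (13) = 27
  (M+N)[2][1] = (-13) + (14) = 1
  (M+N)[2][2] = (-3) + (-12) = -15
M + N =
[      -21         8        -6 ]
[      -20       -10         0 ]
[       27         1       -15 ]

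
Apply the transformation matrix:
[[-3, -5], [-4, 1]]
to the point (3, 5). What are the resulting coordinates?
(-34, -7)

Matrix multiplication:
[[-3, -5], [-4, 1]] × [3, 5]ᵀ
= [-3×3 + -5×5, -4×3 + 1×5]ᵀ
= [-34.0000, -7.0000]ᵀ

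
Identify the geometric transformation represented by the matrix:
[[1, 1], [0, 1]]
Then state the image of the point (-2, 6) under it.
horizontal shear with factor 1; image of (-2, 6) is (4, 6)

The matrix [[1, k], [0, 1]] sends (x, y) to (x + 1y, y), leaving the y-coordinate fixed: a horizontal shear.
The matrix [[1, 1], [0, 1]] represents: horizontal shear with factor 1.
Applying it to (-2, 6): [1·-2 + 1·6, 0·-2 + 1·6] = (4, 6).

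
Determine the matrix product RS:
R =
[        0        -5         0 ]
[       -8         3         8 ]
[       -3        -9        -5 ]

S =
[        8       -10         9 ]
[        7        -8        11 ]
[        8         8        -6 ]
RS =
[      -35        40       -55 ]
[       21       120       -87 ]
[     -127        62       -96 ]

Matrix multiplication: (RS)[i][j] = sum over k of R[i][k] * S[k][j].
  (RS)[0][0] = (0)*(8) + (-5)*(7) + (0)*(8) = -35
  (RS)[0][1] = (0)*(-10) + (-5)*(-8) + (0)*(8) = 40
  (RS)[0][2] = (0)*(9) + (-5)*(11) + (0)*(-6) = -55
  (RS)[1][0] = (-8)*(8) + (3)*(7) + (8)*(8) = 21
  (RS)[1][1] = (-8)*(-10) + (3)*(-8) + (8)*(8) = 120
  (RS)[1][2] = (-8)*(9) + (3)*(11) + (8)*(-6) = -87
  (RS)[2][0] = (-3)*(8) + (-9)*(7) + (-5)*(8) = -127
  (RS)[2][1] = (-3)*(-10) + (-9)*(-8) + (-5)*(8) = 62
  (RS)[2][2] = (-3)*(9) + (-9)*(11) + (-5)*(-6) = -96
RS =
[      -35        40       -55 ]
[       21       120       -87 ]
[     -127        62       -96 ]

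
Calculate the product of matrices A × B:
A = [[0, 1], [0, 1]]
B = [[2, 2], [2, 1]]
[[2, 1], [2, 1]]

Matrix multiplication:
C[0][0] = 0×2 + 1×2 = 2
C[0][1] = 0×2 + 1×1 = 1
C[1][0] = 0×2 + 1×2 = 2
C[1][1] = 0×2 + 1×1 = 1
Result: [[2, 1], [2, 1]]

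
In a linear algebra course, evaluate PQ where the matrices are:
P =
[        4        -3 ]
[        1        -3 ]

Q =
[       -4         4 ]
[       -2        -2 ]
PQ =
[      -10        22 ]
[        2        10 ]

Matrix multiplication: (PQ)[i][j] = sum over k of P[i][k] * Q[k][j].
  (PQ)[0][0] = (4)*(-4) + (-3)*(-2) = -10
  (PQ)[0][1] = (4)*(4) + (-3)*(-2) = 22
  (PQ)[1][0] = (1)*(-4) + (-3)*(-2) = 2
  (PQ)[1][1] = (1)*(4) + (-3)*(-2) = 10
PQ =
[      -10        22 ]
[        2        10 ]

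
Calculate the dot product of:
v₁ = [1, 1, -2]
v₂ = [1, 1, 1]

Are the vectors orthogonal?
0, Yes

The dot product is the sum of products of corresponding components.
v₁·v₂ = (1)*(1) + (1)*(1) + (-2)*(1) = 1 + 1 - 2 = 0.
Two vectors are orthogonal iff their dot product is 0; here the dot product is 0, so the vectors are orthogonal.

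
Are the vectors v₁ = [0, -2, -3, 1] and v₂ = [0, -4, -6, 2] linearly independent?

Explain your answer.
No, linearly dependent (v₂ = 2·v₁)

Check whether there is a scalar k with v₂ = k·v₁.
Comparing components, k = 2 satisfies 2·[0, -2, -3, 1] = [0, -4, -6, 2].
Since v₂ is a scalar multiple of v₁, the two vectors are linearly dependent.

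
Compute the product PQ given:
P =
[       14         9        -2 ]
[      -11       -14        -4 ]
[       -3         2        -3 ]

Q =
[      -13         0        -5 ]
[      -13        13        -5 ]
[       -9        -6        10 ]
PQ =
[     -281       129      -135 ]
[      361      -158        85 ]
[       40        44       -25 ]

Matrix multiplication: (PQ)[i][j] = sum over k of P[i][k] * Q[k][j].
  (PQ)[0][0] = (14)*(-13) + (9)*(-13) + (-2)*(-9) = -281
  (PQ)[0][1] = (14)*(0) + (9)*(13) + (-2)*(-6) = 129
  (PQ)[0][2] = (14)*(-5) + (9)*(-5) + (-2)*(10) = -135
  (PQ)[1][0] = (-11)*(-13) + (-14)*(-13) + (-4)*(-9) = 361
  (PQ)[1][1] = (-11)*(0) + (-14)*(13) + (-4)*(-6) = -158
  (PQ)[1][2] = (-11)*(-5) + (-14)*(-5) + (-4)*(10) = 85
  (PQ)[2][0] = (-3)*(-13) + (2)*(-13) + (-3)*(-9) = 40
  (PQ)[2][1] = (-3)*(0) + (2)*(13) + (-3)*(-6) = 44
  (PQ)[2][2] = (-3)*(-5) + (2)*(-5) + (-3)*(10) = -25
PQ =
[     -281       129      -135 ]
[      361      -158        85 ]
[       40        44       -25 ]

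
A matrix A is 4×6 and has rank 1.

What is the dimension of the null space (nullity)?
5

The rank-nullity theorem for an m×n matrix states:
rank(A) + nullity(A) = n (the number of columns).
Here n = 6 and rank(A) = 1, so nullity(A) = 6 - 1 = 5.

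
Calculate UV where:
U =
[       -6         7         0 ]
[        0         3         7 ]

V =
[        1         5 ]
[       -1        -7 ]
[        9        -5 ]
UV =
[      -13       -79 ]
[       60       -56 ]

Matrix multiplication: (UV)[i][j] = sum over k of U[i][k] * V[k][j].
  (UV)[0][0] = (-6)*(1) + (7)*(-1) + (0)*(9) = -13
  (UV)[0][1] = (-6)*(5) + (7)*(-7) + (0)*(-5) = -79
  (UV)[1][0] = (0)*(1) + (3)*(-1) + (7)*(9) = 60
  (UV)[1][1] = (0)*(5) + (3)*(-7) + (7)*(-5) = -56
UV =
[      -13       -79 ]
[       60       -56 ]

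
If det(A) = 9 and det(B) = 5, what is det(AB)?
45

Use the multiplicative property of determinants: det(AB) = det(A)*det(B).
det(AB) = (9)*(5) = 45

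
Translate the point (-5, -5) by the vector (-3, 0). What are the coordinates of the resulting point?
(-8, -5)

Translation by (-3, 0):
x' = -5 + -3 = -8
y' = -5 + 0 = -5
Homogeneous matrix: [[1, 0, -3], [0, 1, 0], [0, 0, 1]]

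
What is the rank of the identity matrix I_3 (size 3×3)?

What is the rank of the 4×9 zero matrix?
rank(I_3) = 3, rank(0) = 0

The identity I_3 has 3 columns that are the standard basis vectors e_1, …, e_3. These are linearly independent, so all 3 columns are pivots and rank(I_3) = 3.
The 4×9 zero matrix has every entry zero, so every row is the zero row and there are no pivots; rank(0) = 0.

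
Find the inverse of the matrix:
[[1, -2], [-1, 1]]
[[-1, -2], [-1, -1]]

For [[a,b],[c,d]], inverse = (1/det)·[[d,-b],[-c,a]]
det = 1·1 - -2·-1 = -1
Inverse = (1/-1)·[[1, 2], [1, 1]]
        = [[-1, -2], [-1, -1]]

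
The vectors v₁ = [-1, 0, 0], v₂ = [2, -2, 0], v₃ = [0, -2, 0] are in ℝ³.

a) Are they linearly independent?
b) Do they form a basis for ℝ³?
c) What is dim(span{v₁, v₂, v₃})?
Not independent, not a basis, dim(span) = 2

Check whether v₃ can be written as a linear combination of v₁ and v₂.
v₃ = (2)·v₁ + (1)·v₂ = [0, -2, 0], so the three vectors are linearly dependent.
Thus they do not form a basis for ℝ³, and dim(span{v₁, v₂, v₃}) = 2 (spanned by v₁ and v₂).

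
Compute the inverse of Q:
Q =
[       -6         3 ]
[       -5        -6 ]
det(Q) = 51
Q⁻¹ =
[    -2/17     -1/17 ]
[     5/51     -2/17 ]

For a 2×2 matrix Q = [[a, b], [c, d]] with det(Q) ≠ 0, Q⁻¹ = (1/det(Q)) * [[d, -b], [-c, a]].
det(Q) = (-6)*(-6) - (3)*(-5) = 36 + 15 = 51.
Q⁻¹ = (1/51) * [[-6, -3], [5, -6]].
Dividing each entry by 51 and reducing:
Q⁻¹ =
[    -2/17     -1/17 ]
[     5/51     -2/17 ]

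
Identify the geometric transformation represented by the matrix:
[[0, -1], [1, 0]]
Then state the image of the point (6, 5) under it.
rotation by 90° counterclockwise; image of (6, 5) is (-5, 6)

This matches the form [[cos θ, -sin θ], [sin θ, cos θ]] of a rotation matrix; reading off cos θ and sin θ gives the angle.
The matrix [[0, -1], [1, 0]] represents: rotation by 90° counterclockwise.
Applying it to (6, 5): [0·6 + -1·5, 1·6 + 0·5] = (-5, 6).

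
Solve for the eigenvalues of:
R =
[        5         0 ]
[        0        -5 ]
λ = -5, 5

Solve det(R - λI) = 0. For a 2×2 matrix the characteristic equation is λ² - (trace)λ + det = 0.
trace(R) = a + d = 5 - 5 = 0.
det(R) = a*d - b*c = (5)*(-5) - (0)*(0) = -25 - 0 = -25.
Characteristic equation: λ² - (0)λ + (-25) = 0.
Discriminant = (0)² - 4*(-25) = 0 + 100 = 100.
λ = (0 ± √100) / 2 = (0 ± 10) / 2 = -5, 5.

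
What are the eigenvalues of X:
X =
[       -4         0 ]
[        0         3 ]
λ = -4, 3

Solve det(X - λI) = 0. For a 2×2 matrix the characteristic equation is λ² - (trace)λ + det = 0.
trace(X) = a + d = -4 + 3 = -1.
det(X) = a*d - b*c = (-4)*(3) - (0)*(0) = -12 - 0 = -12.
Characteristic equation: λ² - (-1)λ + (-12) = 0.
Discriminant = (-1)² - 4*(-12) = 1 + 48 = 49.
λ = (-1 ± √49) / 2 = (-1 ± 7) / 2 = -4, 3.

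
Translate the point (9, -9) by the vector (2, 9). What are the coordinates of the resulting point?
(11, 0)

Translation by (2, 9):
x' = 9 + 2 = 11
y' = -9 + 9 = 0
Homogeneous matrix: [[1, 0, 2], [0, 1, 9], [0, 0, 1]]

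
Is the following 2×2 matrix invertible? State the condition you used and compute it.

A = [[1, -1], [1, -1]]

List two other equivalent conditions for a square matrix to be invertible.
No, not invertible; det(A) = 0 (two rows are equal, so the rows are linearly dependent). Equivalent conditions (failing for this A): rank(A) < 2; Ax = 0 has non-trivial solutions; 0 is an eigenvalue; the columns are linearly dependent.

To check invertibility, compute det(A).
In this matrix, row 0 and the last row are identical, so one row is a scalar multiple of another and the rows are linearly dependent.
A matrix with linearly dependent rows has det = 0 and is not invertible.
Equivalent failed conditions:
- rank(A) < 2.
- Ax = 0 has non-trivial solutions.
- 0 is an eigenvalue.
- The columns are linearly dependent.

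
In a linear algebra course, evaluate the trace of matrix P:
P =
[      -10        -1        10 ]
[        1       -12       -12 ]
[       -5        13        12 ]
tr(P) = -10 - 12 + 12 = -10

The trace of a square matrix is the sum of its diagonal entries.
Diagonal entries of P: P[0][0] = -10, P[1][1] = -12, P[2][2] = 12.
tr(P) = -10 - 12 + 12 = -10.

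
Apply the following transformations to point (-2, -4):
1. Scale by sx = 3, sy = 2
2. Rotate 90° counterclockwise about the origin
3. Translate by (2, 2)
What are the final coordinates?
(10, -4)

Step 1: Scale → (-6, -8)
Step 2: Rotate 90° → (8, -6)
Step 3: Translate → (10, -4)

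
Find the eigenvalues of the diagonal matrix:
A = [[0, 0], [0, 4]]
λ₁ = 0, λ₂ = 4

The characteristic polynomial of A is det(A - λI) = (0 - λ)(4 - λ) = 0.
The roots are λ = 0 and λ = 4, so the eigenvalues are the diagonal entries.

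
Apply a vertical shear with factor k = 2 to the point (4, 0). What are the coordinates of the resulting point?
(4, 8)

Shear matrix for vertical shear with factor k = 2:
[[1, 0], [2, 1]]
Result: (4, 0) → (4, 8)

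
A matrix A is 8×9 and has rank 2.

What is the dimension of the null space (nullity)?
7

The rank-nullity theorem for an m×n matrix states:
rank(A) + nullity(A) = n (the number of columns).
Here n = 9 and rank(A) = 2, so nullity(A) = 9 - 2 = 7.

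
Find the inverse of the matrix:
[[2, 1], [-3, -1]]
[[-1, -1], [3, 2]]

For [[a,b],[c,d]], inverse = (1/det)·[[d,-b],[-c,a]]
det = 2·-1 - 1·-3 = 1
Inverse = (1/1)·[[-1, -1], [3, 2]]
        = [[-1, -1], [3, 2]]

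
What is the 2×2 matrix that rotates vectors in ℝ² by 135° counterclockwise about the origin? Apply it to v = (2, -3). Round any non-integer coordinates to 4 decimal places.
R = [[-√2/2, -√2/2], [√2/2, -√2/2]]; R·v = (0.7071, 3.5355)

A counterclockwise rotation by angle θ in ℝ² has matrix R(θ) = [[cos θ, -sin θ], [sin θ, cos θ]].
For θ = 135°: cos θ = -√2/2, sin θ = √2/2.
R(135°) = [[-√2/2, -√2/2], [√2/2, -√2/2]].
R·v = [-√2/2·2 + (-√2/2)·-3, √2/2·2 + -√2/2·-3] = (0.7071, 3.5355).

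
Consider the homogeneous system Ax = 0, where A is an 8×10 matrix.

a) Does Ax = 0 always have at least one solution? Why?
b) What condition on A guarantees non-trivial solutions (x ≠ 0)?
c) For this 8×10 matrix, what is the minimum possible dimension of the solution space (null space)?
a) Yes, x = 0 is always a solution. b) When A has linearly dependent columns (rank < n). c) Minimum nullity = 2.

a) x = 0 satisfies A·0 = 0, so the zero vector is always a solution.
b) Non-trivial solutions exist iff the columns of A are linearly dependent, equivalently rank(A) < n (the number of columns).
c) By rank-nullity, rank(A) + nullity(A) = n = 10. Since A has only 8 rows, rank(A) ≤ 8, so nullity(A) ≥ 10 - 8 = 2.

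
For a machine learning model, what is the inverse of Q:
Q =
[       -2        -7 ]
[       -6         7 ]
det(Q) = -56
Q⁻¹ =
[     -1/8      -1/8 ]
[    -3/28      1/28 ]

For a 2×2 matrix Q = [[a, b], [c, d]] with det(Q) ≠ 0, Q⁻¹ = (1/det(Q)) * [[d, -b], [-c, a]].
det(Q) = (-2)*(7) - (-7)*(-6) = -14 - 42 = -56.
Q⁻¹ = (1/-56) * [[7, 7], [6, -2]].
Dividing each entry by -56 and reducing:
Q⁻¹ =
[     -1/8      -1/8 ]
[    -3/28      1/28 ]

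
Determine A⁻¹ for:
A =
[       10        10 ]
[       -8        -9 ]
det(A) = -10
A⁻¹ =
[     9/10         1 ]
[     -4/5        -1 ]

For a 2×2 matrix A = [[a, b], [c, d]] with det(A) ≠ 0, A⁻¹ = (1/det(A)) * [[d, -b], [-c, a]].
det(A) = (10)*(-9) - (10)*(-8) = -90 + 80 = -10.
A⁻¹ = (1/-10) * [[-9, -10], [8, 10]].
Dividing each entry by -10 and reducing:
A⁻¹ =
[     9/10         1 ]
[     -4/5        -1 ]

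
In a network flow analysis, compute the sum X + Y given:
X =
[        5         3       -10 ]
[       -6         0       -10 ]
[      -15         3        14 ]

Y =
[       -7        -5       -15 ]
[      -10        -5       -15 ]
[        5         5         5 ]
X + Y =
[       -2        -2       -25 ]
[      -16        -5       -25 ]
[      -10         8        19 ]

Matrix addition is elementwise: (X+Y)[i][j] = X[i][j] + Y[i][j].
  (X+Y)[0][0] = (5) + (-7) = -2
  (X+Y)[0][1] = (3) + (-5) = -2
  (X+Y)[0][2] = (-10) + (-15) = -25
  (X+Y)[1][0] = (-6) + (-10) = -16
  (X+Y)[1][1] = (0) + (-5) = -5
  (X+Y)[1][2] = (-10) + (-15) = -25
  (X+Y)[2][0] = (-15) + (5) = -10
  (X+Y)[2][1] = (3) + (5) = 8
  (X+Y)[2][2] = (14) + (5) = 19
X + Y =
[       -2        -2       -25 ]
[      -16        -5       -25 ]
[      -10         8        19 ]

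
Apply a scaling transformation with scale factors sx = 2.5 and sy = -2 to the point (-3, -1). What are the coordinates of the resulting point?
(-7.5, 2)

Scaling matrix:
[[2.50, 0], [0, -2]]
Result: (-3 × 2.5, -1 × -2) = (-7.5, 2)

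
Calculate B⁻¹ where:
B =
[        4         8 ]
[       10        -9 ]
det(B) = -116
B⁻¹ =
[    9/116      2/29 ]
[     5/58     -1/29 ]

For a 2×2 matrix B = [[a, b], [c, d]] with det(B) ≠ 0, B⁻¹ = (1/det(B)) * [[d, -b], [-c, a]].
det(B) = (4)*(-9) - (8)*(10) = -36 - 80 = -116.
B⁻¹ = (1/-116) * [[-9, -8], [-10, 4]].
Dividing each entry by -116 and reducing:
B⁻¹ =
[    9/116      2/29 ]
[     5/58     -1/29 ]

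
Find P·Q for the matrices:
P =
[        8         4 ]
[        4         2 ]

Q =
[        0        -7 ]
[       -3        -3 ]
PQ =
[      -12       -68 ]
[       -6       -34 ]

Matrix multiplication: (PQ)[i][j] = sum over k of P[i][k] * Q[k][j].
  (PQ)[0][0] = (8)*(0) + (4)*(-3) = -12
  (PQ)[0][1] = (8)*(-7) + (4)*(-3) = -68
  (PQ)[1][0] = (4)*(0) + (2)*(-3) = -6
  (PQ)[1][1] = (4)*(-7) + (2)*(-3) = -34
PQ =
[      -12       -68 ]
[       -6       -34 ]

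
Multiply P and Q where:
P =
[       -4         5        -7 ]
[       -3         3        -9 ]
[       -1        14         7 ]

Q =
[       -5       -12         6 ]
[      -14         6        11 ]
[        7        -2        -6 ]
PQ =
[      -99        92        73 ]
[      -90        72        69 ]
[     -142        82       106 ]

Matrix multiplication: (PQ)[i][j] = sum over k of P[i][k] * Q[k][j].
  (PQ)[0][0] = (-4)*(-5) + (5)*(-14) + (-7)*(7) = -99
  (PQ)[0][1] = (-4)*(-12) + (5)*(6) + (-7)*(-2) = 92
  (PQ)[0][2] = (-4)*(6) + (5)*(11) + (-7)*(-6) = 73
  (PQ)[1][0] = (-3)*(-5) + (3)*(-14) + (-9)*(7) = -90
  (PQ)[1][1] = (-3)*(-12) + (3)*(6) + (-9)*(-2) = 72
  (PQ)[1][2] = (-3)*(6) + (3)*(11) + (-9)*(-6) = 69
  (PQ)[2][0] = (-1)*(-5) + (14)*(-14) + (7)*(7) = -142
  (PQ)[2][1] = (-1)*(-12) + (14)*(6) + (7)*(-2) = 82
  (PQ)[2][2] = (-1)*(6) + (14)*(11) + (7)*(-6) = 106
PQ =
[      -99        92        73 ]
[      -90        72        69 ]
[     -142        82       106 ]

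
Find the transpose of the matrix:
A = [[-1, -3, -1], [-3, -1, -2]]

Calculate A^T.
[[-1, -3], [-3, -1], [-1, -2]]

The transpose sends entry (i,j) to (j,i); rows become columns.
Row 0 of A: [-1, -3, -1] -> column 0 of A^T.
Row 1 of A: [-3, -1, -2] -> column 1 of A^T.
A^T = [[-1, -3], [-3, -1], [-1, -2]]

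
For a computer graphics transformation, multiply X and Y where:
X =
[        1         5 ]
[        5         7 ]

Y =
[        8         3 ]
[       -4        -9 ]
XY =
[      -12       -42 ]
[       12       -48 ]

Matrix multiplication: (XY)[i][j] = sum over k of X[i][k] * Y[k][j].
  (XY)[0][0] = (1)*(8) + (5)*(-4) = -12
  (XY)[0][1] = (1)*(3) + (5)*(-9) = -42
  (XY)[1][0] = (5)*(8) + (7)*(-4) = 12
  (XY)[1][1] = (5)*(3) + (7)*(-9) = -48
XY =
[      -12       -42 ]
[       12       -48 ]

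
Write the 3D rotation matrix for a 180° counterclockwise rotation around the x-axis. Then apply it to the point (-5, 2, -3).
R = [[1, 0, 0], [0, -1, 0], [0, 0, -1]]; R·(-5, 2, -3) = (-5, -2, 3)

Rotation matrix for 180° around x-axis:
cos(180°) = -1, sin(180°) = 0
R = [[1, 0, 0], [0, -1, 0], [0, 0, -1]]
Apply to (-5, 2, -3): R·[-5, 2, -3]ᵀ = (-5, -2, 3)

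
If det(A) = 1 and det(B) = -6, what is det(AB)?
-6

Use the multiplicative property of determinants: det(AB) = det(A)*det(B).
det(AB) = (1)*(-6) = -6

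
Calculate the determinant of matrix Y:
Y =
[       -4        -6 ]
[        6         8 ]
det(Y) = 4

For a 2×2 matrix [[a, b], [c, d]], det = a*d - b*c.
det(Y) = (-4)*(8) - (-6)*(6) = -32 + 36 = 4.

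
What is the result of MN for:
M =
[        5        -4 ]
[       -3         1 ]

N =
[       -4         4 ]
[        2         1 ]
MN =
[      -28        16 ]
[       14       -11 ]

Matrix multiplication: (MN)[i][j] = sum over k of M[i][k] * N[k][j].
  (MN)[0][0] = (5)*(-4) + (-4)*(2) = -28
  (MN)[0][1] = (5)*(4) + (-4)*(1) = 16
  (MN)[1][0] = (-3)*(-4) + (1)*(2) = 14
  (MN)[1][1] = (-3)*(4) + (1)*(1) = -11
MN =
[      -28        16 ]
[       14       -11 ]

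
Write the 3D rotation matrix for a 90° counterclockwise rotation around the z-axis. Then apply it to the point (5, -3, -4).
R = [[0, -1, 0], [1, 0, 0], [0, 0, 1]]; R·(5, -3, -4) = (3, 5, -4)

Rotation matrix for 90° around z-axis:
cos(90°) = 0, sin(90°) = 1
R = [[0, -1, 0], [1, 0, 0], [0, 0, 1]]
Apply to (5, -3, -4): R·[5, -3, -4]ᵀ = (3, 5, -4)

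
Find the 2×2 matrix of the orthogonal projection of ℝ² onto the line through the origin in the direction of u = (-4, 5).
[[16/41, -20/41], [-20/41, 25/41]]

The orthogonal projection onto the line spanned by a nonzero vector u = (a, b) has matrix P = (u uᵀ) / (uᵀ u) = (1/(a² + b²)) · [[a², ab], [ab, b²]].
Here u = (-4, 5), so a² + b² = 16 + 25 = 41.
P = (1/41) · [[16, -20], [-20, 25]] = [[16/41, -20/41], [-20/41, 25/41]].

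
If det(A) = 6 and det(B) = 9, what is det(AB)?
54

Use the multiplicative property of determinants: det(AB) = det(A)*det(B).
det(AB) = (6)*(9) = 54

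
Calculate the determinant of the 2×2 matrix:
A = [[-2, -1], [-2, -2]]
2

For A = [[a, b], [c, d]], det(A) = a*d - b*c.
det(A) = (-2)*(-2) - (-1)*(-2) = 4 - 2 = 2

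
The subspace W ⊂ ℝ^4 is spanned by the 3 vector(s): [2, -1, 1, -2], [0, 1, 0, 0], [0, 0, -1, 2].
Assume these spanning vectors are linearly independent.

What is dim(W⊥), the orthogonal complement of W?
dim(W⊥) = 1

For any subspace W of ℝ^n, dim(W) + dim(W⊥) = n (the whole-space dimension).
Here the given 3 vectors are linearly independent, so dim(W) = 3.
Thus dim(W⊥) = n - dim(W) = 4 - 3 = 1.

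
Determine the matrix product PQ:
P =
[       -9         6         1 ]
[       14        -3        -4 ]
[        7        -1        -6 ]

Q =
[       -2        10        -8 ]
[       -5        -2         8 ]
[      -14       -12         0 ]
PQ =
[      -26      -114       120 ]
[       43       194      -136 ]
[       75       144       -64 ]

Matrix multiplication: (PQ)[i][j] = sum over k of P[i][k] * Q[k][j].
  (PQ)[0][0] = (-9)*(-2) + (6)*(-5) + (1)*(-14) = -26
  (PQ)[0][1] = (-9)*(10) + (6)*(-2) + (1)*(-12) = -114
  (PQ)[0][2] = (-9)*(-8) + (6)*(8) + (1)*(0) = 120
  (PQ)[1][0] = (14)*(-2) + (-3)*(-5) + (-4)*(-14) = 43
  (PQ)[1][1] = (14)*(10) + (-3)*(-2) + (-4)*(-12) = 194
  (PQ)[1][2] = (14)*(-8) + (-3)*(8) + (-4)*(0) = -136
  (PQ)[2][0] = (7)*(-2) + (-1)*(-5) + (-6)*(-14) = 75
  (PQ)[2][1] = (7)*(10) + (-1)*(-2) + (-6)*(-12) = 144
  (PQ)[2][2] = (7)*(-8) + (-1)*(8) + (-6)*(0) = -64
PQ =
[      -26      -114       120 ]
[       43       194      -136 ]
[       75       144       -64 ]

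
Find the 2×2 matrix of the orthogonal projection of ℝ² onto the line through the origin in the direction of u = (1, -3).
[[1/10, -3/10], [-3/10, 9/10]]

The orthogonal projection onto the line spanned by a nonzero vector u = (a, b) has matrix P = (u uᵀ) / (uᵀ u) = (1/(a² + b²)) · [[a², ab], [ab, b²]].
Here u = (1, -3), so a² + b² = 1 + 9 = 10.
P = (1/10) · [[1, -3], [-3, 9]] = [[1/10, -3/10], [-3/10, 9/10]].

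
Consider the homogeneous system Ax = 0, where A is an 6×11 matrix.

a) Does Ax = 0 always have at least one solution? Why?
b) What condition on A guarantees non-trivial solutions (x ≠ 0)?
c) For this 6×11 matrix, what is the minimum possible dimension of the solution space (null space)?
a) Yes, x = 0 is always a solution. b) When A has linearly dependent columns (rank < n). c) Minimum nullity = 5.

a) x = 0 satisfies A·0 = 0, so the zero vector is always a solution.
b) Non-trivial solutions exist iff the columns of A are linearly dependent, equivalently rank(A) < n (the number of columns).
c) By rank-nullity, rank(A) + nullity(A) = n = 11. Since A has only 6 rows, rank(A) ≤ 6, so nullity(A) ≥ 11 - 6 = 5.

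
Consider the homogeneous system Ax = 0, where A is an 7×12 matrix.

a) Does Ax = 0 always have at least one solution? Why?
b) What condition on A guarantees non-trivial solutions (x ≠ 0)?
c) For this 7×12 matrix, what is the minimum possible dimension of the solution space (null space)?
a) Yes, x = 0 is always a solution. b) When A has linearly dependent columns (rank < n). c) Minimum nullity = 5.

a) x = 0 satisfies A·0 = 0, so the zero vector is always a solution.
b) Non-trivial solutions exist iff the columns of A are linearly dependent, equivalently rank(A) < n (the number of columns).
c) By rank-nullity, rank(A) + nullity(A) = n = 12. Since A has only 7 rows, rank(A) ≤ 7, so nullity(A) ≥ 12 - 7 = 5.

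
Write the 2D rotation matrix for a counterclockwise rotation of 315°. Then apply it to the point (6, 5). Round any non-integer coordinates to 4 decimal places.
R = [[√2/2, √2/2], [-√2/2, √2/2]]; R·(6, 5) = (7.7782, -0.7071)

Rotation matrix formula: R(θ) = [[cos θ, -sin θ], [sin θ, cos θ]]
For θ = 315°:
cos(315°) = √2/2
sin(315°) = -√2/2
R = [[√2/2, √2/2], [-√2/2, √2/2]]
Apply to (6, 5): [√2/2·6 + (√2/2)·5, -√2/2·6 + √2/2·5] = (7.7782, -0.7071)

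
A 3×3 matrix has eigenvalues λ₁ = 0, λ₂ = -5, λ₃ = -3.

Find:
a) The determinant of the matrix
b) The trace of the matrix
det = 0, trace = -8

Two standard eigenvalue identities:
- det(A) equals the product of the eigenvalues (counted with multiplicity).
- trace(A) equals the sum of the eigenvalues.
det(A) = (0)*(-5)*(-3) = 0.
trace(A) = 0 - 5 - 3 = -8.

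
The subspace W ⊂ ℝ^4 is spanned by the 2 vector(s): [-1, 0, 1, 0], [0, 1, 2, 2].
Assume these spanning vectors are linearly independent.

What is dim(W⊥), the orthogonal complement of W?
dim(W⊥) = 2

For any subspace W of ℝ^n, dim(W) + dim(W⊥) = n (the whole-space dimension).
Here the given 2 vectors are linearly independent, so dim(W) = 2.
Thus dim(W⊥) = n - dim(W) = 4 - 2 = 2.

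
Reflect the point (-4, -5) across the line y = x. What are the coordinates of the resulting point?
(-5, -4)

Reflection across line y = x: (-4, -5) → (-5, -4)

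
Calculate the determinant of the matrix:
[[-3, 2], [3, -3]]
3

For a 2×2 matrix [[a, b], [c, d]], det = ad - bc
det = (-3)(-3) - (2)(3) = 9 - 6 = 3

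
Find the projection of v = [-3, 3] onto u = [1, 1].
[0, 0]

The projection of v onto u is proj_u(v) = ((v·u) / (u·u)) · u.
v·u = (-3)*(1) + (3)*(1) = 0.
u·u = (1)*(1) + (1)*(1) = 2.
coefficient = 0 / 2 = 0.
proj_u(v) = 0 · [1, 1] = [0, 0].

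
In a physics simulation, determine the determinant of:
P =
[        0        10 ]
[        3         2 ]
det(P) = -30

For a 2×2 matrix [[a, b], [c, d]], det = a*d - b*c.
det(P) = (0)*(2) - (10)*(3) = 0 - 30 = -30.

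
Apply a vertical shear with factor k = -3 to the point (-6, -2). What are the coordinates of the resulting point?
(-6, 16)

Shear matrix for vertical shear with factor k = -3:
[[1, 0], [-3, 1]]
Result: (-6, -2) → (-6, 16)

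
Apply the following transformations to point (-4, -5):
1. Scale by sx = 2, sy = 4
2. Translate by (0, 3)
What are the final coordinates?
(-8, -17)

Step 1: Scale (-4, -5) by (sx, sy) = (2, 4) → (-8, -20)
Step 2: Translate by (0, 3) → (-8, -17)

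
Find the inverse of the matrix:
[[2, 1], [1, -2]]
[[2/5, 1/5], [1/5, -2/5]]

For [[a,b],[c,d]], inverse = (1/det)·[[d,-b],[-c,a]]
det = 2·-2 - 1·1 = -5
Inverse = (1/-5)·[[-2, -1], [-1, 2]]
        = [[2/5, 1/5], [1/5, -2/5]]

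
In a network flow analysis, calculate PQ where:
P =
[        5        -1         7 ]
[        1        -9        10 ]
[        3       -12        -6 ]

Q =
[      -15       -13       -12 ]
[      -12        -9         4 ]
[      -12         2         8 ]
PQ =
[     -147       -42        -8 ]
[      -27        88        32 ]
[      171        57      -132 ]

Matrix multiplication: (PQ)[i][j] = sum over k of P[i][k] * Q[k][j].
  (PQ)[0][0] = (5)*(-15) + (-1)*(-12) + (7)*(-12) = -147
  (PQ)[0][1] = (5)*(-13) + (-1)*(-9) + (7)*(2) = -42
  (PQ)[0][2] = (5)*(-12) + (-1)*(4) + (7)*(8) = -8
  (PQ)[1][0] = (1)*(-15) + (-9)*(-12) + (10)*(-12) = -27
  (PQ)[1][1] = (1)*(-13) + (-9)*(-9) + (10)*(2) = 88
  (PQ)[1][2] = (1)*(-12) + (-9)*(4) + (10)*(8) = 32
  (PQ)[2][0] = (3)*(-15) + (-12)*(-12) + (-6)*(-12) = 171
  (PQ)[2][1] = (3)*(-13) + (-12)*(-9) + (-6)*(2) = 57
  (PQ)[2][2] = (3)*(-12) + (-12)*(4) + (-6)*(8) = -132
PQ =
[     -147       -42        -8 ]
[      -27        88        32 ]
[      171        57      -132 ]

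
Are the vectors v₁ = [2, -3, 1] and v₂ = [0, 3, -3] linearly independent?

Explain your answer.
Yes, linearly independent

Two vectors are linearly dependent iff one is a scalar multiple of the other.
No single scalar k satisfies v₂ = k·v₁ (the ratios of corresponding entries disagree), so v₁ and v₂ are linearly independent.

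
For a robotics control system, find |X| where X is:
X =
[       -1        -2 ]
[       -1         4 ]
det(X) = -6

For a 2×2 matrix [[a, b], [c, d]], det = a*d - b*c.
det(X) = (-1)*(4) - (-2)*(-1) = -4 - 2 = -6.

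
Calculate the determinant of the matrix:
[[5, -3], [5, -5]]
-10

For a 2×2 matrix [[a, b], [c, d]], det = ad - bc
det = (5)(-5) - (-3)(5) = -25 - -15 = -10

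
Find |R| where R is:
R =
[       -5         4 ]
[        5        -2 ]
det(R) = -10

For a 2×2 matrix [[a, b], [c, d]], det = a*d - b*c.
det(R) = (-5)*(-2) - (4)*(5) = 10 - 20 = -10.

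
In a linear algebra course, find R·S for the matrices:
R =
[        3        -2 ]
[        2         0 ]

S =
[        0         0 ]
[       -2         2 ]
RS =
[        4        -4 ]
[        0         0 ]

Matrix multiplication: (RS)[i][j] = sum over k of R[i][k] * S[k][j].
  (RS)[0][0] = (3)*(0) + (-2)*(-2) = 4
  (RS)[0][1] = (3)*(0) + (-2)*(2) = -4
  (RS)[1][0] = (2)*(0) + (0)*(-2) = 0
  (RS)[1][1] = (2)*(0) + (0)*(2) = 0
RS =
[        4        -4 ]
[        0         0 ]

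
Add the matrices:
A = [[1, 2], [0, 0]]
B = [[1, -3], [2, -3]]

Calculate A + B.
[[2, -1], [2, -3]]

Add corresponding elements:
(1)+(1)=2
(2)+(-3)=-1
(0)+(2)=2
(0)+(-3)=-3
A + B = [[2, -1], [2, -3]]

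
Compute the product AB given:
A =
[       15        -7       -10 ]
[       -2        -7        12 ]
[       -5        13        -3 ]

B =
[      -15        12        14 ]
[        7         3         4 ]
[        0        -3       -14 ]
AB =
[     -274       189       322 ]
[      -19       -81      -224 ]
[      166       -12        24 ]

Matrix multiplication: (AB)[i][j] = sum over k of A[i][k] * B[k][j].
  (AB)[0][0] = (15)*(-15) + (-7)*(7) + (-10)*(0) = -274
  (AB)[0][1] = (15)*(12) + (-7)*(3) + (-10)*(-3) = 189
  (AB)[0][2] = (15)*(14) + (-7)*(4) + (-10)*(-14) = 322
  (AB)[1][0] = (-2)*(-15) + (-7)*(7) + (12)*(0) = -19
  (AB)[1][1] = (-2)*(12) + (-7)*(3) + (12)*(-3) = -81
  (AB)[1][2] = (-2)*(14) + (-7)*(4) + (12)*(-14) = -224
  (AB)[2][0] = (-5)*(-15) + (13)*(7) + (-3)*(0) = 166
  (AB)[2][1] = (-5)*(12) + (13)*(3) + (-3)*(-3) = -12
  (AB)[2][2] = (-5)*(14) + (13)*(4) + (-3)*(-14) = 24
AB =
[     -274       189       322 ]
[      -19       -81      -224 ]
[      166       -12        24 ]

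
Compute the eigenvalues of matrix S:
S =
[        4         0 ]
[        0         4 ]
λ = 4, 4

Solve det(S - λI) = 0. For a 2×2 matrix the characteristic equation is λ² - (trace)λ + det = 0.
trace(S) = a + d = 4 + 4 = 8.
det(S) = a*d - b*c = (4)*(4) - (0)*(0) = 16 - 0 = 16.
Characteristic equation: λ² - (8)λ + (16) = 0.
Discriminant = (8)² - 4*(16) = 64 - 64 = 0.
λ = (8 ± √0) / 2 = (8 ± 0) / 2 = 4, 4.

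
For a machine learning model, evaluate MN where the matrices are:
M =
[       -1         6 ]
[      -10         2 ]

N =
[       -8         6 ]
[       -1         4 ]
MN =
[        2        18 ]
[       78       -52 ]

Matrix multiplication: (MN)[i][j] = sum over k of M[i][k] * N[k][j].
  (MN)[0][0] = (-1)*(-8) + (6)*(-1) = 2
  (MN)[0][1] = (-1)*(6) + (6)*(4) = 18
  (MN)[1][0] = (-10)*(-8) + (2)*(-1) = 78
  (MN)[1][1] = (-10)*(6) + (2)*(4) = -52
MN =
[        2        18 ]
[       78       -52 ]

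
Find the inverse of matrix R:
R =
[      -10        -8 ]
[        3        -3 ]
det(R) = 54
R⁻¹ =
[    -1/18      4/27 ]
[    -1/18     -5/27 ]

For a 2×2 matrix R = [[a, b], [c, d]] with det(R) ≠ 0, R⁻¹ = (1/det(R)) * [[d, -b], [-c, a]].
det(R) = (-10)*(-3) - (-8)*(3) = 30 + 24 = 54.
R⁻¹ = (1/54) * [[-3, 8], [-3, -10]].
Dividing each entry by 54 and reducing:
R⁻¹ =
[    -1/18      4/27 ]
[    -1/18     -5/27 ]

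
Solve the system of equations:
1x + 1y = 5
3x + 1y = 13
x = 4, y = 1

Use elimination (row reduction):
Equation 1: 1x + 1y = 5.
Equation 2: 3x + 1y = 13.
Multiply Eq1 by 3 and Eq2 by 1: 3x + 3y = 15;  3x + 1y = 13.
Subtract: (-2)y = -2, so y = 1.
Back-substitute into Eq1: 1x + 1*(1) = 5, so x = 4.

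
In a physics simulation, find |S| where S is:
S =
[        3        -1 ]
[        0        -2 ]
det(S) = -6

For a 2×2 matrix [[a, b], [c, d]], det = a*d - b*c.
det(S) = (3)*(-2) - (-1)*(0) = -6 - 0 = -6.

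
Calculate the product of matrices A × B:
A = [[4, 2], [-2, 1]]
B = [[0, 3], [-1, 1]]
[[-2, 14], [-1, -5]]

Matrix multiplication:
C[0][0] = 4×0 + 2×-1 = -2
C[0][1] = 4×3 + 2×1 = 14
C[1][0] = -2×0 + 1×-1 = -1
C[1][1] = -2×3 + 1×1 = -5
Result: [[-2, 14], [-1, -5]]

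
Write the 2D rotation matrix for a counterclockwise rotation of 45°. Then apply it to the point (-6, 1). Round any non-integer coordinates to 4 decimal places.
R = [[√2/2, -√2/2], [√2/2, √2/2]]; R·(-6, 1) = (-4.9497, -3.5355)

Rotation matrix formula: R(θ) = [[cos θ, -sin θ], [sin θ, cos θ]]
For θ = 45°:
cos(45°) = √2/2
sin(45°) = √2/2
R = [[√2/2, -√2/2], [√2/2, √2/2]]
Apply to (-6, 1): [√2/2·-6 + (-√2/2)·1, √2/2·-6 + √2/2·1] = (-4.9497, -3.5355)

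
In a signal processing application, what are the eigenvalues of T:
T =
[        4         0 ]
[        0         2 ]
λ = 2, 4

Solve det(T - λI) = 0. For a 2×2 matrix the characteristic equation is λ² - (trace)λ + det = 0.
trace(T) = a + d = 4 + 2 = 6.
det(T) = a*d - b*c = (4)*(2) - (0)*(0) = 8 - 0 = 8.
Characteristic equation: λ² - (6)λ + (8) = 0.
Discriminant = (6)² - 4*(8) = 36 - 32 = 4.
λ = (6 ± √4) / 2 = (6 ± 2) / 2 = 2, 4.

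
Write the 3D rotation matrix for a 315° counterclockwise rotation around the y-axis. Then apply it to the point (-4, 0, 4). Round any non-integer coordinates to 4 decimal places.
R = [[√2/2, 0, -√2/2], [0, 1, 0], [√2/2, 0, √2/2]]; R·(-4, 0, 4) = (-5.6569, 0.0000, 0.0000)

Rotation matrix for 315° around y-axis:
cos(315°) = √2/2, sin(315°) = -√2/2
R = [[√2/2, 0, -√2/2], [0, 1, 0], [√2/2, 0, √2/2]]
Apply to (-4, 0, 4): R·[-4, 0, 4]ᵀ = (-5.6569, 0.0000, 0.0000)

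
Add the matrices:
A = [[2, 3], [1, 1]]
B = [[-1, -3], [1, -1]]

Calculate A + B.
[[1, 0], [2, 0]]

Add corresponding elements:
(2)+(-1)=1
(3)+(-3)=0
(1)+(1)=2
(1)+(-1)=0
A + B = [[1, 0], [2, 0]]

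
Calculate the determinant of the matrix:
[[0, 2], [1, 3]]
-2

For a 2×2 matrix [[a, b], [c, d]], det = ad - bc
det = (0)(3) - (2)(1) = 0 - 2 = -2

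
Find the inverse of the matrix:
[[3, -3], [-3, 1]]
[[-1/6, -1/2], [-1/2, -1/2]]

For [[a,b],[c,d]], inverse = (1/det)·[[d,-b],[-c,a]]
det = 3·1 - -3·-3 = -6
Inverse = (1/-6)·[[1, 3], [3, 3]]
        = [[-1/6, -1/2], [-1/2, -1/2]]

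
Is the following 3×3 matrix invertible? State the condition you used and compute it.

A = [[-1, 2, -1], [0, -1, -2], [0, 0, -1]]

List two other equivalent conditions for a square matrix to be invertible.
Yes, invertible; det(A) = -1 ≠ 0. Equivalent conditions: rank(A) = 3; Ax = 0 has only the trivial solution; 0 is not an eigenvalue; the columns of A are linearly independent.

To check invertibility, compute det(A).
The given matrix is triangular, so det(A) equals the product of its diagonal entries = -1 ≠ 0.
Since det(A) ≠ 0, A is invertible.
Equivalent conditions for a square matrix A to be invertible:
- rank(A) = 3 (full rank).
- The homogeneous system Ax = 0 has only the trivial solution x = 0.
- 0 is not an eigenvalue of A.
- The columns (equivalently rows) of A are linearly independent.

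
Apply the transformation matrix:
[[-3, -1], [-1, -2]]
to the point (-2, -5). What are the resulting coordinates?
(11, 12)

Matrix multiplication:
[[-3, -1], [-1, -2]] × [-2, -5]ᵀ
= [-3×-2 + -1×-5, -1×-2 + -2×-5]ᵀ
= [11.0000, 12.0000]ᵀ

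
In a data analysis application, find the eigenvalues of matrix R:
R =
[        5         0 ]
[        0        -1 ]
λ = -1, 5

Solve det(R - λI) = 0. For a 2×2 matrix the characteristic equation is λ² - (trace)λ + det = 0.
trace(R) = a + d = 5 - 1 = 4.
det(R) = a*d - b*c = (5)*(-1) - (0)*(0) = -5 - 0 = -5.
Characteristic equation: λ² - (4)λ + (-5) = 0.
Discriminant = (4)² - 4*(-5) = 16 + 20 = 36.
λ = (4 ± √36) / 2 = (4 ± 6) / 2 = -1, 5.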